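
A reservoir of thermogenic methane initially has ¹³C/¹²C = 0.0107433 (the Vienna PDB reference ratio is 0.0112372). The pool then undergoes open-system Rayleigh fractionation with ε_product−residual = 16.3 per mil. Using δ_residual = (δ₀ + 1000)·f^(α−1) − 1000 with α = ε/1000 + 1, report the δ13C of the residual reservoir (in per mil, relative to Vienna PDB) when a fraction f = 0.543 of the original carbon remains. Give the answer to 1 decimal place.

-53.4 per mil

δ₀ = (0.0107433/0.0112372 − 1)×1000 = (0.956048 − 1)×1000 = -43.952 per mil
α − 1 = ε/1000 = 0.0163
f^(α−1) = 0.543^(0.0163) = 0.990096
δ_res = (-43.952 + 1000) × 0.990096 − 1000 = 946.579 − 1000 = -53.42 per mil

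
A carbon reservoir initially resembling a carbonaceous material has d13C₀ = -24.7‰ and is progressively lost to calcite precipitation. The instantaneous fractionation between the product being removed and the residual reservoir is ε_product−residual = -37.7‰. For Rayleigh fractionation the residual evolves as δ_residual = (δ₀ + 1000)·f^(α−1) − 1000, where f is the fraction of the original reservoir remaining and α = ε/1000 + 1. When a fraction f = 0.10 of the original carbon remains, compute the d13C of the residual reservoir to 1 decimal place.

Rayleigh residual: δ_res = (δ₀ + 1000)·f^(α−1) − 1000
α = ε/1000 + 1 = 0.96230, so α − 1 = -0.03770
f^(α−1) = 0.10^(-0.03770) = 1.090687
δ_res = (-24.7 + 1000) × 1.090687 − 1000 = 1063.747 − 1000 = 63.75‰

63.7‰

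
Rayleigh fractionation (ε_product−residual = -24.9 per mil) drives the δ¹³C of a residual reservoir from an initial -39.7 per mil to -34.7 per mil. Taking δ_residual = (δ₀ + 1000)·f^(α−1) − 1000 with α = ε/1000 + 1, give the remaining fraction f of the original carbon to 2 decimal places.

α − 1 = ε/1000 = -0.0249
(δ_res + 1000)/(δ₀ + 1000) = (-34.7 + 1000)/(-39.7 + 1000) = 965.3/960.3 = 1.005207
f = 1.005207^(1/-0.0249) = exp(ln(1.005207)/-0.0249) = exp(0.00519/-0.0249)
f = exp(-0.2086) = 0.8118

0.81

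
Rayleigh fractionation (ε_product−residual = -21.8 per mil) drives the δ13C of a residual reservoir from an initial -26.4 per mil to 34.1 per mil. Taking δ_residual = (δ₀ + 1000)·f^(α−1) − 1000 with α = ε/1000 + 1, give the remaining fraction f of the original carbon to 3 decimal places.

0.063

α − 1 = ε/1000 = -0.0218
(δ_res + 1000)/(δ₀ + 1000) = (34.1 + 1000)/(-26.4 + 1000) = 1034.1/973.6 = 1.062141
f = 1.062141^(1/-0.0218) = exp(ln(1.062141)/-0.0218) = exp(0.06029/-0.0218)
f = exp(-2.7654) = 0.0629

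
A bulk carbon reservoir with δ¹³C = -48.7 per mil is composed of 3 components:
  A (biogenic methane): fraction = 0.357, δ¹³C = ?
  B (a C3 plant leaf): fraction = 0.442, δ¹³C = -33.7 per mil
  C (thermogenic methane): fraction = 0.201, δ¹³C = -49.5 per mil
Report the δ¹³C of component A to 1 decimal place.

Isotope mass balance: δ_bulk = Σ fᵢ·δᵢ.
-48.7 = 0.357×δ_A + 0.442×(-33.7) + 0.201×(-49.5)
0.357·δ_A = -48.7 − (-24.845) = -23.855
δ_A = -23.855 / 0.357 = -66.82 per mil

-66.8 per mil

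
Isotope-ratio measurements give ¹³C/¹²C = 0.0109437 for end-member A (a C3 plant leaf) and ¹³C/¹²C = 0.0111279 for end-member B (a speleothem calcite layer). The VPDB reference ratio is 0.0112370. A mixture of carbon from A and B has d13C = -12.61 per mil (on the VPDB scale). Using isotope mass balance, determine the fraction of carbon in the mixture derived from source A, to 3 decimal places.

δ_A = (0.0109437/0.0112370 − 1)×1000 = (0.973899 − 1)×1000 = -26.101 per mil
δ_B = (0.0111279/0.0112370 − 1)×1000 = (0.990291 − 1)×1000 = -9.709 per mil
f_A = (δ_mix − δ_B)/(δ_A − δ_B) = (-12.61 − (-9.709))/(-26.101 − (-9.709))
f_A = -2.901 / -16.392 = 0.1770

0.177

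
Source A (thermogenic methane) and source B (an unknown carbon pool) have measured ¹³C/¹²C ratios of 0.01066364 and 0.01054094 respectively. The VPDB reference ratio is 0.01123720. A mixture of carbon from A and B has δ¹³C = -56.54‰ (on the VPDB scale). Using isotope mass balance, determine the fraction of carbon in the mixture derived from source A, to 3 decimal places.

δ_A = (0.01066364/0.01123720 − 1)×1000 = (0.948959 − 1)×1000 = -51.041‰
δ_B = (0.01054094/0.01123720 − 1)×1000 = (0.938040 − 1)×1000 = -61.960‰
f_A = (δ_mix − δ_B)/(δ_A − δ_B) = (-56.54 − (-61.960))/(-51.041 − (-61.960))
f_A = 5.420 / 10.919 = 0.4964

0.496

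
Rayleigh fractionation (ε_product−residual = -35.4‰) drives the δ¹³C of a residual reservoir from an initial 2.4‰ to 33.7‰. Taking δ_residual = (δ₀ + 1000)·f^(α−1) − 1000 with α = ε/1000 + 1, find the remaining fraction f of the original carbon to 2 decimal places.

0.42

α − 1 = ε/1000 = -0.0354
(δ_res + 1000)/(δ₀ + 1000) = (33.7 + 1000)/(2.4 + 1000) = 1033.7/1002.4 = 1.031225
f = 1.031225^(1/-0.0354) = exp(ln(1.031225)/-0.0354) = exp(0.03075/-0.0354)
f = exp(-0.8686) = 0.4195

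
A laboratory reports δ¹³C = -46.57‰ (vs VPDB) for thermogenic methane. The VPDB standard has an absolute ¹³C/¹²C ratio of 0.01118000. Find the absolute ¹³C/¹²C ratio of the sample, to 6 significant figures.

R_sample = R_standard × (δ¹³C/1000 + 1)
R_sample = 0.01118000 × (-46.57/1000 + 1) = 0.01118000 × 0.953430
R_sample = 0.0106593

0.0106593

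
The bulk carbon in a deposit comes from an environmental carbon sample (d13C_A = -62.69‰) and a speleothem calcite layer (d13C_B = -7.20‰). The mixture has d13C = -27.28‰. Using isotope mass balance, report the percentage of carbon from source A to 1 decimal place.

36.2%

δ_mix = f_A·δ_A + (1 − f_A)·δ_B  ⇒  f_A = (δ_mix − δ_B)/(δ_A − δ_B)
f_A = (-27.28 − (-7.20)) / (-62.69 − (-7.20))
f_A = -20.08 / -55.49 = 0.3619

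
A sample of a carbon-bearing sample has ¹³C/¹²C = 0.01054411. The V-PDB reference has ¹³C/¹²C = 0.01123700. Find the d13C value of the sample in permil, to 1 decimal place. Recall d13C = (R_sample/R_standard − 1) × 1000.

d13C = (R_sample / R_standard − 1) × 1000
R_sample / R_standard = 0.01054411 / 0.01123700 = 0.938339
d13C = (0.938339 − 1) × 1000 = -61.66 permil

-61.7 permil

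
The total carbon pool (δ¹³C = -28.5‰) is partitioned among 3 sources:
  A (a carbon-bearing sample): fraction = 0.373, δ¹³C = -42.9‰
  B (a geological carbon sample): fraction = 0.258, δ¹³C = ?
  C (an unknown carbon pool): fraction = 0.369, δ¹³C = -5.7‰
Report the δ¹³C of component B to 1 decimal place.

-40.3‰

Isotope mass balance: δ_bulk = Σ fᵢ·δᵢ.
-28.5 = 0.373×(-42.9) + 0.258×δ_B + 0.369×(-5.7)
0.258·δ_B = -28.5 − (-18.105) = -10.395
δ_B = -10.395 / 0.258 = -40.29‰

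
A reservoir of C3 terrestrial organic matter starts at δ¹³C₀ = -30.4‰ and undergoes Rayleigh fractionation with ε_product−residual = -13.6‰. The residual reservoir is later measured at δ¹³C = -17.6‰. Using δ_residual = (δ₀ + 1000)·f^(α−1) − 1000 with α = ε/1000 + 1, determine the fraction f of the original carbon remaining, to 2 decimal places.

0.38

α − 1 = ε/1000 = -0.0136
(δ_res + 1000)/(δ₀ + 1000) = (-17.6 + 1000)/(-30.4 + 1000) = 982.4/969.6 = 1.013201
f = 1.013201^(1/-0.0136) = exp(ln(1.013201)/-0.0136) = exp(0.01311/-0.0136)
f = exp(-0.9643) = 0.3812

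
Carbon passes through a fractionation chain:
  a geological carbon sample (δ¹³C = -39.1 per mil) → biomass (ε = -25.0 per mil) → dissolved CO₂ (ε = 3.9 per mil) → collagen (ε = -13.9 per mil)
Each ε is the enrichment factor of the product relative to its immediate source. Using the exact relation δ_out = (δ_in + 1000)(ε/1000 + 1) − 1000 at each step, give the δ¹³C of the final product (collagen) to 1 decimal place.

-72.5 per mil

step 1: δ = (-39.10 + 1000)·(-25.0/1000 + 1) − 1000 = -63.12 per mil
step 2: δ = (-63.12 + 1000)·(3.9/1000 + 1) − 1000 = -59.47 per mil
step 3: δ = (-59.47 + 1000)·(-13.9/1000 + 1) − 1000 = -72.54 per mil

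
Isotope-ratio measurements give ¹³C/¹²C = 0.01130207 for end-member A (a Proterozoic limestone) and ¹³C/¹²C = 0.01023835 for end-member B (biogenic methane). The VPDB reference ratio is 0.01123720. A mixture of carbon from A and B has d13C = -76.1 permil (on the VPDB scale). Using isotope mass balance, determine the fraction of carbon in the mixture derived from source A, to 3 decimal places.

δ_A = (0.01130207/0.01123720 − 1)×1000 = (1.005773 − 1)×1000 = 5.773 permil
δ_B = (0.01023835/0.01123720 − 1)×1000 = (0.911112 − 1)×1000 = -88.888 permil
f_A = (δ_mix − δ_B)/(δ_A − δ_B) = (-76.1 − (-88.888))/(5.773 − (-88.888))
f_A = 12.788 / 94.661 = 0.1351

0.135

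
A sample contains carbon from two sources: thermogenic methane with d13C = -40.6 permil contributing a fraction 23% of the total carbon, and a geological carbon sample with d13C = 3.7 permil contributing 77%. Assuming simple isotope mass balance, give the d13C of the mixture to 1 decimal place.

-6.5 permil

δ_mix = f_A·δ_A + f_B·δ_B
δ_mix = 0.23 × (-40.6) + 0.77 × (3.7)
δ_mix = -9.34 + 2.85 = -6.49 permil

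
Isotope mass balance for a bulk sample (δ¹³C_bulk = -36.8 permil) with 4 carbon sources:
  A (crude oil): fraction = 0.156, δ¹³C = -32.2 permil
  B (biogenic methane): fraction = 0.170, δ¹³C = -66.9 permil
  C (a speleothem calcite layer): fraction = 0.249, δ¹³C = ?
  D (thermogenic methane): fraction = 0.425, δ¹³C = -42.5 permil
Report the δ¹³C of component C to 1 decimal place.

Isotope mass balance: δ_bulk = Σ fᵢ·δᵢ.
-36.8 = 0.156×(-32.2) + 0.170×(-66.9) + 0.249×δ_C + 0.425×(-42.5)
0.249·δ_C = -36.8 − (-34.459) = -2.341
δ_C = -2.341 / 0.249 = -9.40 permil

-9.4 permil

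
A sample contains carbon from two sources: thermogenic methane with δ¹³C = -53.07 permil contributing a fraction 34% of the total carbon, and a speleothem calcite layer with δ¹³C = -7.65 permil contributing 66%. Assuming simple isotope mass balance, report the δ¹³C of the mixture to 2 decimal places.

-23.09 permil

δ_mix = f_A·δ_A + f_B·δ_B
δ_mix = 0.34 × (-53.07) + 0.66 × (-7.65)
δ_mix = -18.044 + -5.049 = -23.093 permil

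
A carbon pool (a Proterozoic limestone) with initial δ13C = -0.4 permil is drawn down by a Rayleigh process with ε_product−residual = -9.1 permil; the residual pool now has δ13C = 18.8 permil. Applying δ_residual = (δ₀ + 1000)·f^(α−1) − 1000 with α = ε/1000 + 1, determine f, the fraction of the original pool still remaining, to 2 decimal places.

α − 1 = ε/1000 = -0.0091
(δ_res + 1000)/(δ₀ + 1000) = (18.8 + 1000)/(-0.4 + 1000) = 1018.8/999.6 = 1.019208
f = 1.019208^(1/-0.0091) = exp(ln(1.019208)/-0.0091) = exp(0.01903/-0.0091)
f = exp(-2.0907) = 0.1236

0.12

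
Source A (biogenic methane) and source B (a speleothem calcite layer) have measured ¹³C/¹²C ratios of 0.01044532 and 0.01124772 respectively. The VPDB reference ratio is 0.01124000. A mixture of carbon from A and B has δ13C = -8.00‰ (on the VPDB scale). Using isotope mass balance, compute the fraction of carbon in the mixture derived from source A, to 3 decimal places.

0.122

δ_A = (0.01044532/0.01124000 − 1)×1000 = (0.929299 − 1)×1000 = -70.701‰
δ_B = (0.01124772/0.01124000 − 1)×1000 = (1.000687 − 1)×1000 = 0.687‰
f_A = (δ_mix − δ_B)/(δ_A − δ_B) = (-8.00 − (0.687))/(-70.701 − (0.687))
f_A = -8.687 / -71.388 = 0.1217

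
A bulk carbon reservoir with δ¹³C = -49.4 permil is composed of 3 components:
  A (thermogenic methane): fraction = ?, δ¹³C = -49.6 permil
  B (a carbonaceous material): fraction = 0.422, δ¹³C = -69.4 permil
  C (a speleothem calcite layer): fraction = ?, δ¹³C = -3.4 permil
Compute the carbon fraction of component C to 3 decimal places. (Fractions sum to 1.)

Let f_C and f_A be the unknown fractions; fractions sum to 1 so f_C + f_A = 0.578.
Mass balance: Σ fᵢ·δᵢ = δ_bulk ⇒ f_C·(-3.4) + f_A·(-49.6) = -49.4 − (-29.287) = -20.113
Substitute f_A = 0.578 − f_C:
f_C·(-3.4 − -49.6) = -20.113 − 0.578×(-49.6) = 8.556
f_C = 8.556 / 46.2 = 0.1852

0.185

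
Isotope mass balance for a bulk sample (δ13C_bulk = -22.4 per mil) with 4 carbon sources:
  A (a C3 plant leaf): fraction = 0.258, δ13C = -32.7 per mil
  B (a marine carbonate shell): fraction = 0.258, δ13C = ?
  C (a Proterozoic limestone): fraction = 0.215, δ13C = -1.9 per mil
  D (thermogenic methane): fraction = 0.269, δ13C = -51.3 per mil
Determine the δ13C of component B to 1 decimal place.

0.9 per mil

Isotope mass balance: δ_bulk = Σ fᵢ·δᵢ.
-22.4 = 0.258×(-32.7) + 0.258×δ_B + 0.215×(-1.9) + 0.269×(-51.3)
0.258·δ_B = -22.4 − (-22.645) = 0.245
δ_B = 0.245 / 0.258 = 0.95 per mil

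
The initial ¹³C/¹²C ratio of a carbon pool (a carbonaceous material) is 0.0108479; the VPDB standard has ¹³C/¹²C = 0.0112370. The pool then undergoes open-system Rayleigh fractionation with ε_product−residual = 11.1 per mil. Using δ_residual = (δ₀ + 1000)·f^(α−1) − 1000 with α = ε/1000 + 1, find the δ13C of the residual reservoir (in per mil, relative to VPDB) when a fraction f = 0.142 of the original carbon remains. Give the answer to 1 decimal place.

δ₀ = (0.0108479/0.0112370 − 1)×1000 = (0.965373 − 1)×1000 = -34.627 per mil
α − 1 = ε/1000 = 0.0111
f^(α−1) = 0.142^(0.0111) = 0.978567
δ_res = (-34.627 + 1000) × 0.978567 − 1000 = 944.682 − 1000 = -55.32 per mil

-55.3 per mil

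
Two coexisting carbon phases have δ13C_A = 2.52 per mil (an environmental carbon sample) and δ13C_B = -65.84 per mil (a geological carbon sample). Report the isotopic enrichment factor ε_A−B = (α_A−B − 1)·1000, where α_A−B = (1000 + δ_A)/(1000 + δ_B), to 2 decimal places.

α_A−B = (1000 + 2.52) / (1000 + -65.84) = 1002.52 / 934.16 = 1.073178
ε_A−B = (1.073178 − 1) × 1000 = 73.178 per mil
(The approximation ε ≈ δ_A − δ_B would give 68.36 per mil.)

73.18 per mil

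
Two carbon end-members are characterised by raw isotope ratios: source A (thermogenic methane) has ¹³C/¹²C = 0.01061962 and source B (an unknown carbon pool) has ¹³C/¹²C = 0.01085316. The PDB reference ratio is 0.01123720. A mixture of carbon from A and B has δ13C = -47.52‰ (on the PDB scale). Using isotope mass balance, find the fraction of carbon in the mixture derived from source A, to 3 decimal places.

0.642

δ_A = (0.01061962/0.01123720 − 1)×1000 = (0.945041 − 1)×1000 = -54.959‰
δ_B = (0.01085316/0.01123720 − 1)×1000 = (0.965824 − 1)×1000 = -34.176‰
f_A = (δ_mix − δ_B)/(δ_A − δ_B) = (-47.52 − (-34.176))/(-54.959 − (-34.176))
f_A = -13.344 / -20.783 = 0.6421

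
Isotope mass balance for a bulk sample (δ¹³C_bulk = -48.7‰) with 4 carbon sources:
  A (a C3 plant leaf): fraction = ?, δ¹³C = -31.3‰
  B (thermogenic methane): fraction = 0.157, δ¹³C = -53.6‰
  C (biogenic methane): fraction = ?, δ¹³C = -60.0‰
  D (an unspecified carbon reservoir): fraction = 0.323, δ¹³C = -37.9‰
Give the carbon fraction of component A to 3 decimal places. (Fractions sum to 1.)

Let f_A and f_C be the unknown fractions; fractions sum to 1 so f_A + f_C = 0.520.
Mass balance: Σ fᵢ·δᵢ = δ_bulk ⇒ f_A·(-31.3) + f_C·(-60.0) = -48.7 − (-20.657) = -28.043
Substitute f_C = 0.520 − f_A:
f_A·(-31.3 − -60.0) = -28.043 − 0.520×(-60.0) = 3.157
f_A = 3.157 / 28.7 = 0.1100

0.110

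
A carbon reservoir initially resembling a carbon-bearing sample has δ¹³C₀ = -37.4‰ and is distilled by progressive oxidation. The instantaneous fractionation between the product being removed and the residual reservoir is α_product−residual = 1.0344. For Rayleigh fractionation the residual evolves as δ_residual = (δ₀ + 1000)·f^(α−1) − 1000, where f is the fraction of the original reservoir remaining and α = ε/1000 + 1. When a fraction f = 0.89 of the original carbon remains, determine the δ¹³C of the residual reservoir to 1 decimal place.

Rayleigh residual: δ_res = (δ₀ + 1000)·f^(α−1) − 1000
α − 1 = 0.03440
f^(α−1) = 0.89^(0.03440) = 0.995999
δ_res = (-37.4 + 1000) × 0.995999 − 1000 = 958.749 − 1000 = -41.25‰

-41.3‰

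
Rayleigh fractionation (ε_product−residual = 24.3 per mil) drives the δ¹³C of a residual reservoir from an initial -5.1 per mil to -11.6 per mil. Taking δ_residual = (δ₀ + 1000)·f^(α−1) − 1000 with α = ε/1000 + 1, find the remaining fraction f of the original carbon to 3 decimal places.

0.764

α − 1 = ε/1000 = 0.0243
(δ_res + 1000)/(δ₀ + 1000) = (-11.6 + 1000)/(-5.1 + 1000) = 988.4/994.9 = 0.993467
f = 0.993467^(1/0.0243) = exp(ln(0.993467)/0.0243) = exp(-0.00655/0.0243)
f = exp(-0.2697) = 0.7636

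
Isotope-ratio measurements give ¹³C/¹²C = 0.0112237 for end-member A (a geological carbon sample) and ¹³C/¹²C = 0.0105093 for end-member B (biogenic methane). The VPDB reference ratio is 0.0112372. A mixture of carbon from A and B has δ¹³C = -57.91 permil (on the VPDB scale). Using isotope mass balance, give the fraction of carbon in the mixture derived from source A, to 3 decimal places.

0.108

δ_A = (0.0112237/0.0112372 − 1)×1000 = (0.998799 − 1)×1000 = -1.201 permil
δ_B = (0.0105093/0.0112372 − 1)×1000 = (0.935224 − 1)×1000 = -64.776 permil
f_A = (δ_mix − δ_B)/(δ_A − δ_B) = (-57.91 − (-64.776))/(-1.201 − (-64.776))
f_A = 6.866 / 63.575 = 0.1080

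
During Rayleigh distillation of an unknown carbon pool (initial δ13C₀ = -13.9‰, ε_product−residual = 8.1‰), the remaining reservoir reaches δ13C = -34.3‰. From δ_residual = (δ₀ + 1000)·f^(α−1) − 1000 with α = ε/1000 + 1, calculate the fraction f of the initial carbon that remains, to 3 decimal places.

0.076

α − 1 = ε/1000 = 0.0081
(δ_res + 1000)/(δ₀ + 1000) = (-34.3 + 1000)/(-13.9 + 1000) = 965.7/986.1 = 0.979312
f = 0.979312^(1/0.0081) = exp(ln(0.979312)/0.0081) = exp(-0.02090/0.0081)
f = exp(-2.5808) = 0.0757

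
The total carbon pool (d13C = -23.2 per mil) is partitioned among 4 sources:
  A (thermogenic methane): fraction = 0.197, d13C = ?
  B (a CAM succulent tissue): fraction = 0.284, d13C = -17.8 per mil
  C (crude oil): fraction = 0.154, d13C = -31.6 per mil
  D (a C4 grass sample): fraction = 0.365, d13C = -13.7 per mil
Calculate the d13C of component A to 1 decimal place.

Isotope mass balance: δ_bulk = Σ fᵢ·δᵢ.
-23.2 = 0.197×δ_A + 0.284×(-17.8) + 0.154×(-31.6) + 0.365×(-13.7)
0.197·δ_A = -23.2 − (-14.922) = -8.278
δ_A = -8.278 / 0.197 = -42.02 per mil

-42.0 per mil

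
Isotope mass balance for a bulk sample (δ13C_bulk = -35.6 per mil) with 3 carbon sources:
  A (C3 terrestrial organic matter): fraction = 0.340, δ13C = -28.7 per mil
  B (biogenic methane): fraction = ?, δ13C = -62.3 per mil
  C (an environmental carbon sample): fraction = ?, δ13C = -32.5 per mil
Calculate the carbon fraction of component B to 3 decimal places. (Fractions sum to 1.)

0.147

Let f_B and f_C be the unknown fractions; fractions sum to 1 so f_B + f_C = 0.660.
Mass balance: Σ fᵢ·δᵢ = δ_bulk ⇒ f_B·(-62.3) + f_C·(-32.5) = -35.6 − (-9.758) = -25.842
Substitute f_C = 0.660 − f_B:
f_B·(-62.3 − -32.5) = -25.842 − 0.660×(-32.5) = -4.392
f_B = -4.392 / -29.8 = 0.1474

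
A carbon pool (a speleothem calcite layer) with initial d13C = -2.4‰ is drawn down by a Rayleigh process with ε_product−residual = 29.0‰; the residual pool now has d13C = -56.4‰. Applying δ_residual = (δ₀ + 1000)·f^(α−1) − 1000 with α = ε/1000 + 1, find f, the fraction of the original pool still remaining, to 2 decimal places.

α − 1 = ε/1000 = 0.0290
(δ_res + 1000)/(δ₀ + 1000) = (-56.4 + 1000)/(-2.4 + 1000) = 943.6/997.6 = 0.945870
f = 0.945870^(1/0.0290) = exp(ln(0.945870)/0.0290) = exp(-0.05565/0.0290)
f = exp(-1.9190) = 0.1468

0.15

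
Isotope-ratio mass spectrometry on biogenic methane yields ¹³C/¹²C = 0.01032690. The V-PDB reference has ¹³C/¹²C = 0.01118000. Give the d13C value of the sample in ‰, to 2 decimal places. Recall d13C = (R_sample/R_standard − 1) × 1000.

-76.31‰

d13C = (R_sample / R_standard − 1) × 1000
R_sample / R_standard = 0.01032690 / 0.01118000 = 0.923694
d13C = (0.923694 − 1) × 1000 = -76.306‰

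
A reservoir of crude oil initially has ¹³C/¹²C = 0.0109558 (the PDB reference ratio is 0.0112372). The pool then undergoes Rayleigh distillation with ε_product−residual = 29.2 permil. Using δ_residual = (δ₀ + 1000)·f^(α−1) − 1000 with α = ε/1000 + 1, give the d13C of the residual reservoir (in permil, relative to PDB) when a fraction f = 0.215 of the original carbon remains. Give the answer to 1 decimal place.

δ₀ = (0.0109558/0.0112372 − 1)×1000 = (0.974958 − 1)×1000 = -25.042 permil
α − 1 = ε/1000 = 0.0292
f^(α−1) = 0.215^(0.0292) = 0.956109
δ_res = (-25.042 + 1000) × 0.956109 − 1000 = 932.166 − 1000 = -67.83 permil

-67.8 permil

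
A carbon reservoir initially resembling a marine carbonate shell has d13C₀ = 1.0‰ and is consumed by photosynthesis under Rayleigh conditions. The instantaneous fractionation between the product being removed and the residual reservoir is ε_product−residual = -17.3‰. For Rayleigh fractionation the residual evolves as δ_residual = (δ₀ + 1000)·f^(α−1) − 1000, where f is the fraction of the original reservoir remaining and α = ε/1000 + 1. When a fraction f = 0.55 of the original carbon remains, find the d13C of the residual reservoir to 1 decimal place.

Rayleigh residual: δ_res = (δ₀ + 1000)·f^(α−1) − 1000
α = ε/1000 + 1 = 0.98270, so α − 1 = -0.01730
f^(α−1) = 0.55^(-0.01730) = 1.010396
δ_res = (1.0 + 1000) × 1.010396 − 1000 = 1011.407 − 1000 = 11.41‰

11.4‰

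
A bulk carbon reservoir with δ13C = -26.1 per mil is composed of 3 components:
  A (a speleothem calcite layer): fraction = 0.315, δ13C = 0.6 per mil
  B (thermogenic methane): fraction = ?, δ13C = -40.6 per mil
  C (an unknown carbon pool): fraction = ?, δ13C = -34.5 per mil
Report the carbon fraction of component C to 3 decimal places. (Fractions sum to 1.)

Let f_C and f_B be the unknown fractions; fractions sum to 1 so f_C + f_B = 0.685.
Mass balance: Σ fᵢ·δᵢ = δ_bulk ⇒ f_C·(-34.5) + f_B·(-40.6) = -26.1 − (0.189) = -26.289
Substitute f_B = 0.685 − f_C:
f_C·(-34.5 − -40.6) = -26.289 − 0.685×(-40.6) = 1.522
f_C = 1.522 / 6.1 = 0.2495

0.250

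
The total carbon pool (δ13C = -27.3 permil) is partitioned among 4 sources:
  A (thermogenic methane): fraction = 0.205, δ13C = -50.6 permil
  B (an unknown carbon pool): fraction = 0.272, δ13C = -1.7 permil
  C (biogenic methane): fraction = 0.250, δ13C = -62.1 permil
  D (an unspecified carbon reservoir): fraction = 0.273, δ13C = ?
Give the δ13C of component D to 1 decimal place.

-3.4 permil

Isotope mass balance: δ_bulk = Σ fᵢ·δᵢ.
-27.3 = 0.205×(-50.6) + 0.272×(-1.7) + 0.250×(-62.1) + 0.273×δ_D
0.273·δ_D = -27.3 − (-26.360) = -0.940
δ_D = -0.940 / 0.273 = -3.44 permil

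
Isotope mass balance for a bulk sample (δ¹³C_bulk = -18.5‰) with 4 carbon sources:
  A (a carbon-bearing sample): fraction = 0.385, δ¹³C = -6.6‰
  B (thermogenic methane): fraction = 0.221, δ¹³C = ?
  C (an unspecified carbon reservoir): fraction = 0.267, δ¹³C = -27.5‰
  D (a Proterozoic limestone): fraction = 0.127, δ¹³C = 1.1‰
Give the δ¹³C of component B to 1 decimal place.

-39.6‰

Isotope mass balance: δ_bulk = Σ fᵢ·δᵢ.
-18.5 = 0.385×(-6.6) + 0.221×δ_B + 0.267×(-27.5) + 0.127×(1.1)
0.221·δ_B = -18.5 − (-9.744) = -8.756
δ_B = -8.756 / 0.221 = -39.62‰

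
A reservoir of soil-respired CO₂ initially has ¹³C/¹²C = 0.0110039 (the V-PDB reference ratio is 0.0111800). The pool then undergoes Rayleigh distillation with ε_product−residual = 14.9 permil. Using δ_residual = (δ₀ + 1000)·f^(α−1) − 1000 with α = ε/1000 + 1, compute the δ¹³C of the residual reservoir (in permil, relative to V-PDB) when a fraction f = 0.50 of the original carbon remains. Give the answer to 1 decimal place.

δ₀ = (0.0110039/0.0111800 − 1)×1000 = (0.984249 − 1)×1000 = -15.751 permil
α − 1 = ε/1000 = 0.0149
f^(α−1) = 0.50^(0.0149) = 0.989725
δ_res = (-15.751 + 1000) × 0.989725 − 1000 = 974.136 − 1000 = -25.86 permil

-25.9 permil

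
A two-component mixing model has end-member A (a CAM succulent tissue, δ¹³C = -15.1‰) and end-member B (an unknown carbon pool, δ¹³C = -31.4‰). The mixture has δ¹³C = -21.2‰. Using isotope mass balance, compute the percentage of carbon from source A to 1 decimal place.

62.6%

δ_mix = f_A·δ_A + (1 − f_A)·δ_B  ⇒  f_A = (δ_mix − δ_B)/(δ_A − δ_B)
f_A = (-21.2 − (-31.4)) / (-15.1 − (-31.4))
f_A = 10.2 / 16.3 = 0.6258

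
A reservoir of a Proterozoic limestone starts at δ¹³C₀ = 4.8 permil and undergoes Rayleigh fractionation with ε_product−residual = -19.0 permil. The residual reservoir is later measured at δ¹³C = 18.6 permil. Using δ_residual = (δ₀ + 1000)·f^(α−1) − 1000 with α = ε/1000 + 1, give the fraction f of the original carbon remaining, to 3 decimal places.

0.488

α − 1 = ε/1000 = -0.0190
(δ_res + 1000)/(δ₀ + 1000) = (18.6 + 1000)/(4.8 + 1000) = 1018.6/1004.8 = 1.013734
f = 1.013734^(1/-0.0190) = exp(ln(1.013734)/-0.0190) = exp(0.01364/-0.0190)
f = exp(-0.7179) = 0.4878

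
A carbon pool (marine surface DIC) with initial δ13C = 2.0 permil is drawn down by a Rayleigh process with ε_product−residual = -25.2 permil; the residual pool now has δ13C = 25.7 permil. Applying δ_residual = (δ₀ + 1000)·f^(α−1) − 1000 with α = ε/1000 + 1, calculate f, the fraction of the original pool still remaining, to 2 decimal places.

0.40

α − 1 = ε/1000 = -0.0252
(δ_res + 1000)/(δ₀ + 1000) = (25.7 + 1000)/(2.0 + 1000) = 1025.7/1002.0 = 1.023653
f = 1.023653^(1/-0.0252) = exp(ln(1.023653)/-0.0252) = exp(0.02338/-0.0252)
f = exp(-0.9277) = 0.3955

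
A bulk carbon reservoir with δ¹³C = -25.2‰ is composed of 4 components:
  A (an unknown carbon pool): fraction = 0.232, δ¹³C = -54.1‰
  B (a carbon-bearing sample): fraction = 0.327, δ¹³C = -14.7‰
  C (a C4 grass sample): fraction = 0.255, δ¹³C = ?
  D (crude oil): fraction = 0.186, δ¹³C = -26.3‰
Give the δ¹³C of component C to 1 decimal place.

-11.6‰

Isotope mass balance: δ_bulk = Σ fᵢ·δᵢ.
-25.2 = 0.232×(-54.1) + 0.327×(-14.7) + 0.255×δ_C + 0.186×(-26.3)
0.255·δ_C = -25.2 − (-22.250) = -2.950
δ_C = -2.950 / 0.255 = -11.57‰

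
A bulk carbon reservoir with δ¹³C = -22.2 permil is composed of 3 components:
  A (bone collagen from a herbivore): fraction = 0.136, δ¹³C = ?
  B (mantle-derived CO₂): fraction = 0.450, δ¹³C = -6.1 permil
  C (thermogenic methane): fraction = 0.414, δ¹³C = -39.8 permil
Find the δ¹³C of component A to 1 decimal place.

-21.9 permil

Isotope mass balance: δ_bulk = Σ fᵢ·δᵢ.
-22.2 = 0.136×δ_A + 0.450×(-6.1) + 0.414×(-39.8)
0.136·δ_A = -22.2 − (-19.222) = -2.978
δ_A = -2.978 / 0.136 = -21.90 permil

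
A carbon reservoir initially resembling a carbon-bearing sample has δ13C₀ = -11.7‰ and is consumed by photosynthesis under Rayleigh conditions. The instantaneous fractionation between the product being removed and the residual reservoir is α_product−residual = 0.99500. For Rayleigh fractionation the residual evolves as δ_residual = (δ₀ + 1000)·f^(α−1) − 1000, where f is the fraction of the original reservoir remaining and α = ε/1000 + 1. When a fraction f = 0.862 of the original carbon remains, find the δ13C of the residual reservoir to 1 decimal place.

-11.0‰

Rayleigh residual: δ_res = (δ₀ + 1000)·f^(α−1) − 1000
α − 1 = -0.00500
f^(α−1) = 0.862^(-0.00500) = 1.000743
δ_res = (-11.7 + 1000) × 1.000743 − 1000 = 989.034 − 1000 = -10.97‰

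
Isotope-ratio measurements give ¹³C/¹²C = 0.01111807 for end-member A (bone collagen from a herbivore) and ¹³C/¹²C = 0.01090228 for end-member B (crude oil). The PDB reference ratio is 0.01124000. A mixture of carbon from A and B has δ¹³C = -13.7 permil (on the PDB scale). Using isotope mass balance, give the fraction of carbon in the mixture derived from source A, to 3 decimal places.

δ_A = (0.01111807/0.01124000 − 1)×1000 = (0.989152 − 1)×1000 = -10.848 permil
δ_B = (0.01090228/0.01124000 − 1)×1000 = (0.969954 − 1)×1000 = -30.046 permil
f_A = (δ_mix − δ_B)/(δ_A − δ_B) = (-13.7 − (-30.046))/(-10.848 − (-30.046))
f_A = 16.346 / 19.198 = 0.8514

0.851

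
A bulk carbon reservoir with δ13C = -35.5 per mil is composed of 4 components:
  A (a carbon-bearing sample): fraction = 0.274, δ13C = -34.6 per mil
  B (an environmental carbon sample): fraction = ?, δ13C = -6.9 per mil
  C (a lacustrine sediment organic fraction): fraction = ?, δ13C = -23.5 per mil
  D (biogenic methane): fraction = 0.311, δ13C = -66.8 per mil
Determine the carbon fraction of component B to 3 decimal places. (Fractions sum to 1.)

0.272

Let f_B and f_C be the unknown fractions; fractions sum to 1 so f_B + f_C = 0.415.
Mass balance: Σ fᵢ·δᵢ = δ_bulk ⇒ f_B·(-6.9) + f_C·(-23.5) = -35.5 − (-30.255) = -5.245
Substitute f_C = 0.415 − f_B:
f_B·(-6.9 − -23.5) = -5.245 − 0.415×(-23.5) = 4.508
f_B = 4.508 / 16.6 = 0.2715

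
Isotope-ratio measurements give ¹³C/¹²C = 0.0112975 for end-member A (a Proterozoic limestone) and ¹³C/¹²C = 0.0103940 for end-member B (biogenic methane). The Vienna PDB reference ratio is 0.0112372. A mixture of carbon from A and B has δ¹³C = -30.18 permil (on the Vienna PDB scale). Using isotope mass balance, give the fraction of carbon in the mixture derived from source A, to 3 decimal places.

δ_A = (0.0112975/0.0112372 − 1)×1000 = (1.005366 − 1)×1000 = 5.366 permil
δ_B = (0.0103940/0.0112372 − 1)×1000 = (0.924964 − 1)×1000 = -75.036 permil
f_A = (δ_mix − δ_B)/(δ_A − δ_B) = (-30.18 − (-75.036))/(5.366 − (-75.036))
f_A = 44.856 / 80.403 = 0.5579

0.558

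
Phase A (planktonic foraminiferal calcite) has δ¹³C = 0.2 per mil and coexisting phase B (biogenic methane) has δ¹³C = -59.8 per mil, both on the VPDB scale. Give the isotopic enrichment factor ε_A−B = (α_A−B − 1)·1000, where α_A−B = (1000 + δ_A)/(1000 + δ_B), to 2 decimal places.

63.82 per mil

α_A−B = (1000 + 0.2) / (1000 + -59.8) = 1000.2 / 940.2 = 1.063816
ε_A−B = (1.063816 − 1) × 1000 = 63.816 per mil
(The approximation ε ≈ δ_A − δ_B would give 60.0 per mil.)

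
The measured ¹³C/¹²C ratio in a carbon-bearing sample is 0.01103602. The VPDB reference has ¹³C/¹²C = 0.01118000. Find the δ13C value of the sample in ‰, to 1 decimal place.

δ13C = (R_sample / R_standard − 1) × 1000
R_sample / R_standard = 0.01103602 / 0.01118000 = 0.987122
δ13C = (0.987122 − 1) × 1000 = -12.88‰

-12.9‰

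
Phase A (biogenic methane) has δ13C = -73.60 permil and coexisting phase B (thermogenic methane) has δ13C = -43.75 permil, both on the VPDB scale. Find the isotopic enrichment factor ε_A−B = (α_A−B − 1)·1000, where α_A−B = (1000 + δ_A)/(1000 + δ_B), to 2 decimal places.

-31.22 permil

α_A−B = (1000 + -73.60) / (1000 + -43.75) = 926.40 / 956.25 = 0.968784
ε_A−B = (0.968784 − 1) × 1000 = -31.216 permil
(The approximation ε ≈ δ_A − δ_B would give -29.85 permil.)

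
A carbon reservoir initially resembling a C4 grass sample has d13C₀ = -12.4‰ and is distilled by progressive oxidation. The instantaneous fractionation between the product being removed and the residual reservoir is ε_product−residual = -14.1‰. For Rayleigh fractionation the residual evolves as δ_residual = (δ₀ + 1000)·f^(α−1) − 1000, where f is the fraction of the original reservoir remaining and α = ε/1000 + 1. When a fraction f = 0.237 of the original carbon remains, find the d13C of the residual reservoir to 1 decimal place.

7.9‰

Rayleigh residual: δ_res = (δ₀ + 1000)·f^(α−1) − 1000
α = ε/1000 + 1 = 0.98590, so α − 1 = -0.01410
f^(α−1) = 0.237^(-0.01410) = 1.020507
δ_res = (-12.4 + 1000) × 1.020507 − 1000 = 1007.853 − 1000 = 7.85‰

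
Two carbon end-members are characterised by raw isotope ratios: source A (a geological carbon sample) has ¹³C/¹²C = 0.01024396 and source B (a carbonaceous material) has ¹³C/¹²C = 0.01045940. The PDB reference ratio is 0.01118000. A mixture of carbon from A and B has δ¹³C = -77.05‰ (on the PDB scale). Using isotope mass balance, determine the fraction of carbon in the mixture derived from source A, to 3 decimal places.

0.654

δ_A = (0.01024396/0.01118000 − 1)×1000 = (0.916275 − 1)×1000 = -83.725‰
δ_B = (0.01045940/0.01118000 − 1)×1000 = (0.935546 − 1)×1000 = -64.454‰
f_A = (δ_mix − δ_B)/(δ_A − δ_B) = (-77.05 − (-64.454))/(-83.725 − (-64.454))
f_A = -12.596 / -19.270 = 0.6536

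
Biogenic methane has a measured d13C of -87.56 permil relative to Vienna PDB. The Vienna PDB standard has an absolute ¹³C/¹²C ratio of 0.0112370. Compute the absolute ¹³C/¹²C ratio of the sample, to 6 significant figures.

0.0102531

R_sample = R_standard × (d13C/1000 + 1)
R_sample = 0.0112370 × (-87.56/1000 + 1) = 0.0112370 × 0.912440
R_sample = 0.0102531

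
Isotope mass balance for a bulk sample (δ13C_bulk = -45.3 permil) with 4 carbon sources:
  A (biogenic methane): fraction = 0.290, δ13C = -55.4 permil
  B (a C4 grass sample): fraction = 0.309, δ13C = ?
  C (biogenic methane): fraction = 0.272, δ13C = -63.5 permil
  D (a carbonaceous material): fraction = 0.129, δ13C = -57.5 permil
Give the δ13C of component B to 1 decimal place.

Isotope mass balance: δ_bulk = Σ fᵢ·δᵢ.
-45.3 = 0.290×(-55.4) + 0.309×δ_B + 0.272×(-63.5) + 0.129×(-57.5)
0.309·δ_B = -45.3 − (-40.755) = -4.544
δ_B = -4.544 / 0.309 = -14.71 permil

-14.7 permil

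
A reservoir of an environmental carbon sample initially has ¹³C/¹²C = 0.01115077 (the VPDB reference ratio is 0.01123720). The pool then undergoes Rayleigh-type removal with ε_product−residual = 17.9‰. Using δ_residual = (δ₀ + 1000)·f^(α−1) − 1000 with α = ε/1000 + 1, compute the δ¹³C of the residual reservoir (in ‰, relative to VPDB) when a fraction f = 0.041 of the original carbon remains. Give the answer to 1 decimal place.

δ₀ = (0.01115077/0.01123720 − 1)×1000 = (0.992309 − 1)×1000 = -7.691‰
α − 1 = ε/1000 = 0.0179
f^(α−1) = 0.041^(0.0179) = 0.944428
δ_res = (-7.691 + 1000) × 0.944428 − 1000 = 937.164 − 1000 = -62.84‰

-62.8‰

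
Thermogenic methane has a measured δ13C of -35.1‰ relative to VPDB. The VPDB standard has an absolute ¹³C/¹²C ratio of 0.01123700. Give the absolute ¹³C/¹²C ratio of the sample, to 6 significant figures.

R_sample = R_standard × (δ13C/1000 + 1)
R_sample = 0.01123700 × (-35.1/1000 + 1) = 0.01123700 × 0.964900
R_sample = 0.0108426

0.0108426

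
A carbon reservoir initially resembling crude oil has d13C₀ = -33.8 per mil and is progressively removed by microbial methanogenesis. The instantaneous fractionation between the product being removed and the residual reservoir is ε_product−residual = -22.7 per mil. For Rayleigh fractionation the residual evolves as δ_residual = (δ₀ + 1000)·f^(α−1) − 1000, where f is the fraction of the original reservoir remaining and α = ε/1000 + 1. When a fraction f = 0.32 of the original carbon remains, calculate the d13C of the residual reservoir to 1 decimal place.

Rayleigh residual: δ_res = (δ₀ + 1000)·f^(α−1) − 1000
α = ε/1000 + 1 = 0.97730, so α − 1 = -0.02270
f^(α−1) = 0.32^(-0.02270) = 1.026203
δ_res = (-33.8 + 1000) × 1.026203 − 1000 = 991.517 − 1000 = -8.48 per mil

-8.5 per mil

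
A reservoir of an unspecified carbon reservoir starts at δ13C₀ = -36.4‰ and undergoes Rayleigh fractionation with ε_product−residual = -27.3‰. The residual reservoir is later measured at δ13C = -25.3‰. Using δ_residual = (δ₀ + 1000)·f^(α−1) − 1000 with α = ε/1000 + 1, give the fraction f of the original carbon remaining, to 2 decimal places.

0.66

α − 1 = ε/1000 = -0.0273
(δ_res + 1000)/(δ₀ + 1000) = (-25.3 + 1000)/(-36.4 + 1000) = 974.7/963.6 = 1.011519
f = 1.011519^(1/-0.0273) = exp(ln(1.011519)/-0.0273) = exp(0.01145/-0.0273)
f = exp(-0.4195) = 0.6573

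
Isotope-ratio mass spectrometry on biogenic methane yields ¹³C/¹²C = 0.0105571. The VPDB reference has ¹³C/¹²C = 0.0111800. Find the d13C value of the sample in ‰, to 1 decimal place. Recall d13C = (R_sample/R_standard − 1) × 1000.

d13C = (R_sample / R_standard − 1) × 1000
R_sample / R_standard = 0.0105571 / 0.0111800 = 0.944284
d13C = (0.944284 − 1) × 1000 = -55.72‰

-55.7‰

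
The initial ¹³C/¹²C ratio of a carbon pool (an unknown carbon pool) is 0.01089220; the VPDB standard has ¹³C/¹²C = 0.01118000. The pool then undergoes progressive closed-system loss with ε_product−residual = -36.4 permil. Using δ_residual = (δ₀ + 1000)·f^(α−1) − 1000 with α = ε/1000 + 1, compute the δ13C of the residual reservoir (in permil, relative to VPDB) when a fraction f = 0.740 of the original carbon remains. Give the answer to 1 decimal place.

δ₀ = (0.01089220/0.01118000 − 1)×1000 = (0.974258 − 1)×1000 = -25.742 permil
α − 1 = ε/1000 = -0.0364
f^(α−1) = 0.740^(-0.0364) = 1.011021
δ_res = (-25.742 + 1000) × 1.011021 − 1000 = 984.994 − 1000 = -15.01 permil

-15.0 permil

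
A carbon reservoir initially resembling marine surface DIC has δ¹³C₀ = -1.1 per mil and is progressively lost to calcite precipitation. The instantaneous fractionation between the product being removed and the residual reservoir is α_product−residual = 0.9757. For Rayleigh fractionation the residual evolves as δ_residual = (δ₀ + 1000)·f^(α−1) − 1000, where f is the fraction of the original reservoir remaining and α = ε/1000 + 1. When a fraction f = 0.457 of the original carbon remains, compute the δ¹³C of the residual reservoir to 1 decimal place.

18.1 per mil

Rayleigh residual: δ_res = (δ₀ + 1000)·f^(α−1) − 1000
α − 1 = -0.02430
f^(α−1) = 0.457^(-0.02430) = 1.019211
δ_res = (-1.1 + 1000) × 1.019211 − 1000 = 1018.090 − 1000 = 18.09 per mil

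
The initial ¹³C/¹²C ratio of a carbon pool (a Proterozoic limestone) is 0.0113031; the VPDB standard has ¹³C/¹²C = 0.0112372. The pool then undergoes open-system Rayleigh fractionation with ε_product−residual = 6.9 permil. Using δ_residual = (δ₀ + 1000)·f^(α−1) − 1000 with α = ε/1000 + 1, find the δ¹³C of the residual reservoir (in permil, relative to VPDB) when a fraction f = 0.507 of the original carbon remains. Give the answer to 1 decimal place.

δ₀ = (0.0113031/0.0112372 − 1)×1000 = (1.005864 − 1)×1000 = 5.864 permil
α − 1 = ε/1000 = 0.0069
f^(α−1) = 0.507^(0.0069) = 0.995324
δ_res = (5.864 + 1000) × 0.995324 − 1000 = 1001.161 − 1000 = 1.16 permil

1.2 permil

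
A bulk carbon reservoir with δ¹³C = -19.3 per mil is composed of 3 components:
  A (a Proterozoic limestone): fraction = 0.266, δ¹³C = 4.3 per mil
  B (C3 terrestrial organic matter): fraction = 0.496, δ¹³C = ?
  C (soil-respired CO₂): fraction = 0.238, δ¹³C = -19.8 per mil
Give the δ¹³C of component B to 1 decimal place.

-31.7 per mil

Isotope mass balance: δ_bulk = Σ fᵢ·δᵢ.
-19.3 = 0.266×(4.3) + 0.496×δ_B + 0.238×(-19.8)
0.496·δ_B = -19.3 − (-3.569) = -15.731
δ_B = -15.731 / 0.496 = -31.72 per mil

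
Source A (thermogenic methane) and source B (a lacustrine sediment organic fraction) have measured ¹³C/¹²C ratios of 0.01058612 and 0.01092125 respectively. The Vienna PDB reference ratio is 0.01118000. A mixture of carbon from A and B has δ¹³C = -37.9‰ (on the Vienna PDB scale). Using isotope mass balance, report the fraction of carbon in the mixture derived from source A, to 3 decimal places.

0.492

δ_A = (0.01058612/0.01118000 − 1)×1000 = (0.946880 − 1)×1000 = -53.120‰
δ_B = (0.01092125/0.01118000 − 1)×1000 = (0.976856 − 1)×1000 = -23.144‰
f_A = (δ_mix − δ_B)/(δ_A − δ_B) = (-37.9 − (-23.144))/(-53.120 − (-23.144))
f_A = -14.756 / -29.976 = 0.4923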